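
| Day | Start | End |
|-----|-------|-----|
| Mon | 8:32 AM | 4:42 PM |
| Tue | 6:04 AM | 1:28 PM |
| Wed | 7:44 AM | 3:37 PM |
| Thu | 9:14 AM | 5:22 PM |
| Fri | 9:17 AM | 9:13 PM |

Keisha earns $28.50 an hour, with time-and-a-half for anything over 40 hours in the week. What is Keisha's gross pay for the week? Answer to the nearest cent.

Mon: 8:32 AM–4:42 PM = 8 h 10 min
Tue: 6:04 AM–1:28 PM = 7 h 24 min
Wed: 7:44 AM–3:37 PM = 7 h 53 min
Thu: 9:14 AM–5:22 PM = 8 h 8 min
Fri: 9:17 AM–9:13 PM = 11 h 56 min
Total worked: 43 h 31 min = 2611 min.
Regular 40 h 0 min = 2400 min at $28.50/h; overtime 3 h 31 min = 211 min at $42.75/h.
Pay = (2400 × $28.50 + 211 × $42.75) ÷ 60 = $1290.34.

$1290.34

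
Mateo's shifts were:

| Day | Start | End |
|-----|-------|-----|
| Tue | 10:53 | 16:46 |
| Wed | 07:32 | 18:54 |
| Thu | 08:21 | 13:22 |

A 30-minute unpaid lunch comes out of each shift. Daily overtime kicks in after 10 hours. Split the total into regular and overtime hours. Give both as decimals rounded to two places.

Tue: 10:53–16:46 = 5 h 53 min; less 30 min break → 5 h 23 min
Wed: 07:32–18:54 = 11 h 22 min; less 30 min break → 10 h 52 min
Thu: 08:21–13:22 = 5 h 1 min; less 30 min break → 4 h 31 min
Tue reg 5 h 23 min / OT 0 h 0 min; Wed reg 10 h 0 min / OT 0 h 52 min; Thu reg 4 h 31 min / OT 0 h 0 min.
Totals: regular 19 h 54 min, overtime 0 h 52 min.

Regular 19.90 hours, overtime 0.87 hours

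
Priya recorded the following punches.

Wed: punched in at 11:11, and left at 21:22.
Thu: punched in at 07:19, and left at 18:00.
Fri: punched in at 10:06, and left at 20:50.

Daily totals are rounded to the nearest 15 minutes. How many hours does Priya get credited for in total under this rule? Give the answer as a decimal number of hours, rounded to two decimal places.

Wed: 11:11–21:22 = 10 h 11 min → rounds to 10 h 15 min
Thu: 07:19–18:00 = 10 h 41 min → rounds to 10 h 45 min
Fri: 10:06–20:50 = 10 h 44 min → rounds to 10 h 45 min
Total credited: 31 h 45 min.

31.75 hours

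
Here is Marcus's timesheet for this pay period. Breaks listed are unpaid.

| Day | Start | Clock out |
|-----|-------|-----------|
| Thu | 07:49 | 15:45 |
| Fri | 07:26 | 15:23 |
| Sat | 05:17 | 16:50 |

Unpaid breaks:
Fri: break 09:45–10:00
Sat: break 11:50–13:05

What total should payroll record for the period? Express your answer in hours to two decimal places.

Thu: 07:49–15:45 = 7 h 56 min
Fri: 07:26–15:23 = 7 h 57 min; less 15 min break → 7 h 42 min
Sat: 05:17–16:50 = 11 h 33 min; less 75 min break → 10 h 18 min
Total: 7 h 56 min + 7 h 42 min + 10 h 18 min = 25 h 56 min.

25.93 hours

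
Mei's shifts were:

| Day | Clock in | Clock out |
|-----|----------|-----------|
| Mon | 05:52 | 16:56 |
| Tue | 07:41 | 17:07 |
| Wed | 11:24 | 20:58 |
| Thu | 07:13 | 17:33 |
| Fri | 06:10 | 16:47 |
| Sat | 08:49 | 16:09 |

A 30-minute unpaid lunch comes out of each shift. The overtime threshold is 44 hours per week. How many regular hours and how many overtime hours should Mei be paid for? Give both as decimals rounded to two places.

Mon: 05:52–16:56 = 11 h 4 min; less 30 min break → 10 h 34 min
Tue: 07:41–17:07 = 9 h 26 min; less 30 min break → 8 h 56 min
Wed: 11:24–20:58 = 9 h 34 min; less 30 min break → 9 h 4 min
Thu: 07:13–17:33 = 10 h 20 min; less 30 min break → 9 h 50 min
Fri: 06:10–16:47 = 10 h 37 min; less 30 min break → 10 h 7 min
Sat: 08:49–16:09 = 7 h 20 min; less 30 min break → 6 h 50 min
Total worked: 55 h 21 min = 55.35 h.
Threshold 44 h → overtime 11 h 21 min, regular 44 h 0 min.

Regular 44.00 hours, overtime 11.35 hours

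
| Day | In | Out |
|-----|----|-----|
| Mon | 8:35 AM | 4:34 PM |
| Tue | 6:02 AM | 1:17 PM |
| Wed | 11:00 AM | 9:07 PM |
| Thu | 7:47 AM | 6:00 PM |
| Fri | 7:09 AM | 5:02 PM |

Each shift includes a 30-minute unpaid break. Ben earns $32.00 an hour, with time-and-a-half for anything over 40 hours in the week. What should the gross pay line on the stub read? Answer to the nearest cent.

$1421.60

Mon: 8:35 AM–4:34 PM = 7 h 59 min; less 30 min break → 7 h 29 min
Tue: 6:02 AM–1:17 PM = 7 h 15 min; less 30 min break → 6 h 45 min
Wed: 11:00 AM–9:07 PM = 10 h 7 min; less 30 min break → 9 h 37 min
Thu: 7:47 AM–6:00 PM = 10 h 13 min; less 30 min break → 9 h 43 min
Fri: 7:09 AM–5:02 PM = 9 h 53 min; less 30 min break → 9 h 23 min
Total worked: 42 h 57 min = 2577 min.
Regular 40 h 0 min = 2400 min at $32.00/h; overtime 2 h 57 min = 177 min at $48.00/h.
Pay = (2400 × $32.00 + 177 × $48.00) ÷ 60 = $1421.60.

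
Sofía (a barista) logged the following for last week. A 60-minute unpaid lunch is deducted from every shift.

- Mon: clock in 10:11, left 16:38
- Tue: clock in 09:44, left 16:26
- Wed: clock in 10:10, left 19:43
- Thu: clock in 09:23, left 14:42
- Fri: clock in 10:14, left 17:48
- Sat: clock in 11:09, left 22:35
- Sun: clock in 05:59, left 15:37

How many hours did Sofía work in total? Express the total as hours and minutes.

49 h 39 min

Mon: 10:11–16:38 = 6 h 27 min; less 60 min break → 5 h 27 min
Tue: 09:44–16:26 = 6 h 42 min; less 60 min break → 5 h 42 min
Wed: 10:10–19:43 = 9 h 33 min; less 60 min break → 8 h 33 min
Thu: 09:23–14:42 = 5 h 19 min; less 60 min break → 4 h 19 min
Fri: 10:14–17:48 = 7 h 34 min; less 60 min break → 6 h 34 min
Sat: 11:09–22:35 = 11 h 26 min; less 60 min break → 10 h 26 min
Sun: 05:59–15:37 = 9 h 38 min; less 60 min break → 8 h 38 min
Total: 5 h 27 min + 5 h 42 min + 8 h 33 min + 4 h 19 min + 6 h 34 min + 10 h 26 min + 8 h 38 min = 49 h 39 min.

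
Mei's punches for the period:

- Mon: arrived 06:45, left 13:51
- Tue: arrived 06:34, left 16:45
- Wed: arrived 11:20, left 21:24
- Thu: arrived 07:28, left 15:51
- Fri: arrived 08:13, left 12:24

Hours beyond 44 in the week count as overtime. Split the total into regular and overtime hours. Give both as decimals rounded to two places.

Regular 39.92 hours, overtime 0.00 hours

Mon: 06:45–13:51 = 7 h 6 min
Tue: 06:34–16:45 = 10 h 11 min
Wed: 11:20–21:24 = 10 h 4 min
Thu: 07:28–15:51 = 8 h 23 min
Fri: 08:13–12:24 = 4 h 11 min
Total worked: 39 h 55 min = 39.92 h.
Threshold 44 h → overtime 0 h 0 min, regular 39 h 55 min.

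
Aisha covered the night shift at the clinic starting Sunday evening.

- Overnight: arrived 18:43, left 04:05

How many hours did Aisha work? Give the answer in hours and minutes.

Overnight: 18:43 → midnight = 5 h 17 min; midnight → 04:05 = 4 h 5 min; span 9 h 22 min

9 h 22 min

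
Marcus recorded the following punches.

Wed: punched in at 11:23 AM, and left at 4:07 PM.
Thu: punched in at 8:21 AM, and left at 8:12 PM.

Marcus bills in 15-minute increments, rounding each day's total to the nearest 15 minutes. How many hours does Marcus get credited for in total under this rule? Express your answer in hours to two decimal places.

16.50 hours

Wed: 11:23 AM–4:07 PM = 4 h 44 min → rounds to 4 h 45 min
Thu: 8:21 AM–8:12 PM = 11 h 51 min → rounds to 11 h 45 min
Total credited: 16 h 30 min.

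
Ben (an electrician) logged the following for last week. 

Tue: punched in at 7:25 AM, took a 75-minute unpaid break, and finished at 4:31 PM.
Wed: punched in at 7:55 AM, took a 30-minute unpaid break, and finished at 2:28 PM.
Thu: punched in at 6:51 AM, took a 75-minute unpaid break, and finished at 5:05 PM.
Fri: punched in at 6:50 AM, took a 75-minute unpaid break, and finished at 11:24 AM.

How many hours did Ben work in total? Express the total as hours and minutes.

26 h 12 min

Tue: 7:25 AM–4:31 PM = 9 h 6 min; less 75 min break → 7 h 51 min
Wed: 7:55 AM–2:28 PM = 6 h 33 min; less 30 min break → 6 h 3 min
Thu: 6:51 AM–5:05 PM = 10 h 14 min; less 75 min break → 8 h 59 min
Fri: 6:50 AM–11:24 AM = 4 h 34 min; less 75 min break → 3 h 19 min
Total: 7 h 51 min + 6 h 3 min + 8 h 59 min + 3 h 19 min = 26 h 12 min.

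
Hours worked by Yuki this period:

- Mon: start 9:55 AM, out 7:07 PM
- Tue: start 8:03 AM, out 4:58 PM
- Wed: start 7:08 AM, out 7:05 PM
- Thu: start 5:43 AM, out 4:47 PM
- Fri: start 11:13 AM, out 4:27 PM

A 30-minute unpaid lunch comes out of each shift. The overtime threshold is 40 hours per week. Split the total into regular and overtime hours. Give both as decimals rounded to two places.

Mon: 9:55 AM–7:07 PM = 9 h 12 min; less 30 min break → 8 h 42 min
Tue: 8:03 AM–4:58 PM = 8 h 55 min; less 30 min break → 8 h 25 min
Wed: 7:08 AM–7:05 PM = 11 h 57 min; less 30 min break → 11 h 27 min
Thu: 5:43 AM–4:47 PM = 11 h 4 min; less 30 min break → 10 h 34 min
Fri: 11:13 AM–4:27 PM = 5 h 14 min; less 30 min break → 4 h 44 min
Total worked: 43 h 52 min = 43.87 h.
Threshold 40 h → overtime 3 h 52 min, regular 40 h 0 min.

Regular 40.00 hours, overtime 3.87 hours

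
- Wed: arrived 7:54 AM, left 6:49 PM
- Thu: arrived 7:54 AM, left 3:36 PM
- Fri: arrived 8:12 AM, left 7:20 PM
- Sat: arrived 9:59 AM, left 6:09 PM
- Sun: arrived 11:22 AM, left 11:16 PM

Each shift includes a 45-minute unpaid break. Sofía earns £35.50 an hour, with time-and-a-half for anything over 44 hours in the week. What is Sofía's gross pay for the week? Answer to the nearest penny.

£1672.05

Wed: 7:54 AM–6:49 PM = 10 h 55 min; less 45 min break → 10 h 10 min
Thu: 7:54 AM–3:36 PM = 7 h 42 min; less 45 min break → 6 h 57 min
Fri: 8:12 AM–7:20 PM = 11 h 8 min; less 45 min break → 10 h 23 min
Sat: 9:59 AM–6:09 PM = 8 h 10 min; less 45 min break → 7 h 25 min
Sun: 11:22 AM–11:16 PM = 11 h 54 min; less 45 min break → 11 h 9 min
Total worked: 46 h 4 min = 2764 min.
Regular 44 h 0 min = 2640 min at £35.50/h; overtime 2 h 4 min = 124 min at £53.25/h.
Pay = (2640 × £35.50 + 124 × £53.25) ÷ 60 = £1672.05.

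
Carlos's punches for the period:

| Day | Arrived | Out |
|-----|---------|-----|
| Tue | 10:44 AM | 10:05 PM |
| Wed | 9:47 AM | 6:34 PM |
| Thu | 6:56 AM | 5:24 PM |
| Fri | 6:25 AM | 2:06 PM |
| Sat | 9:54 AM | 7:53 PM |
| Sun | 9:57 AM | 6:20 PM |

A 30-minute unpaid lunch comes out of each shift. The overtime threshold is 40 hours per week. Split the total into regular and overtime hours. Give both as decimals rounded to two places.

Tue: 10:44 AM–10:05 PM = 11 h 21 min; less 30 min break → 10 h 51 min
Wed: 9:47 AM–6:34 PM = 8 h 47 min; less 30 min break → 8 h 17 min
Thu: 6:56 AM–5:24 PM = 10 h 28 min; less 30 min break → 9 h 58 min
Fri: 6:25 AM–2:06 PM = 7 h 41 min; less 30 min break → 7 h 11 min
Sat: 9:54 AM–7:53 PM = 9 h 59 min; less 30 min break → 9 h 29 min
Sun: 9:57 AM–6:20 PM = 8 h 23 min; less 30 min break → 7 h 53 min
Total worked: 53 h 39 min = 53.65 h.
Threshold 40 h → overtime 13 h 39 min, regular 40 h 0 min.

Regular 40.00 hours, overtime 13.65 hours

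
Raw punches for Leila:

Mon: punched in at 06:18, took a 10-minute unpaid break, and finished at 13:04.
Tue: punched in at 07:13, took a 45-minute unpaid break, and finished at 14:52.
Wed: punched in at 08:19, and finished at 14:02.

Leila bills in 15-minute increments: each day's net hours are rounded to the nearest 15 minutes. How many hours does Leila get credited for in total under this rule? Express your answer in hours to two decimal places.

Mon: 06:18–13:04 = 6 h 46 min − 10 min = 6 h 36 min → rounds to 6 h 30 min
Tue: 07:13–14:52 = 7 h 39 min − 45 min = 6 h 54 min → rounds to 7 h 0 min
Wed: 08:19–14:02 = 5 h 43 min → rounds to 5 h 45 min
Total credited: 19 h 15 min.

19.25 hours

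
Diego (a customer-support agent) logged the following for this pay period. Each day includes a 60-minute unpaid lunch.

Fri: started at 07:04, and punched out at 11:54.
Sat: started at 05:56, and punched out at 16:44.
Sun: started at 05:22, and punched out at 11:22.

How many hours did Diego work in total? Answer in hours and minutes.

18 h 38 min

Fri: 07:04–11:54 = 4 h 50 min; less 60 min break → 3 h 50 min
Sat: 05:56–16:44 = 10 h 48 min; less 60 min break → 9 h 48 min
Sun: 05:22–11:22 = 6 h 0 min; less 60 min break → 5 h 0 min
Total: 3 h 50 min + 9 h 48 min + 5 h 0 min = 18 h 38 min.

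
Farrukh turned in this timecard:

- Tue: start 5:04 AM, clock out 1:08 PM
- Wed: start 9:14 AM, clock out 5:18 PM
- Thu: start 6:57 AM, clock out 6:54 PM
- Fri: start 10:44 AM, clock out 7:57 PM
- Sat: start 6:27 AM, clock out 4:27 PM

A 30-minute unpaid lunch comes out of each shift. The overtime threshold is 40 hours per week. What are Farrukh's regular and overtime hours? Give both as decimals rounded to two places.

Regular 40.00 hours, overtime 4.80 hours

Tue: 5:04 AM–1:08 PM = 8 h 4 min; less 30 min break → 7 h 34 min
Wed: 9:14 AM–5:18 PM = 8 h 4 min; less 30 min break → 7 h 34 min
Thu: 6:57 AM–6:54 PM = 11 h 57 min; less 30 min break → 11 h 27 min
Fri: 10:44 AM–7:57 PM = 9 h 13 min; less 30 min break → 8 h 43 min
Sat: 6:27 AM–4:27 PM = 10 h 0 min; less 30 min break → 9 h 30 min
Total worked: 44 h 48 min = 44.80 h.
Threshold 40 h → overtime 4 h 48 min, regular 40 h 0 min.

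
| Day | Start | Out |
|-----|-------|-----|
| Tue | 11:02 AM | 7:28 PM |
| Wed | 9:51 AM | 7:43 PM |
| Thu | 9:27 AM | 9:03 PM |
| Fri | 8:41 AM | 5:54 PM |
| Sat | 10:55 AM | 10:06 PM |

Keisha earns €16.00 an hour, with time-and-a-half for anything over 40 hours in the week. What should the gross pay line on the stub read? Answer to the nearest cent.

€887.20

Tue: 11:02 AM–7:28 PM = 8 h 26 min
Wed: 9:51 AM–7:43 PM = 9 h 52 min
Thu: 9:27 AM–9:03 PM = 11 h 36 min
Fri: 8:41 AM–5:54 PM = 9 h 13 min
Sat: 10:55 AM–10:06 PM = 11 h 11 min
Total worked: 50 h 18 min = 3018 min.
Regular 40 h 0 min = 2400 min at €16.00/h; overtime 10 h 18 min = 618 min at €24.00/h.
Pay = (2400 × €16.00 + 618 × €24.00) ÷ 60 = €887.20.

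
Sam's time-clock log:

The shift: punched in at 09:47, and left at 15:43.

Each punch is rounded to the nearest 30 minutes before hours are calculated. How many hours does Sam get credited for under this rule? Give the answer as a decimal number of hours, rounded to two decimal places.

The shift: in 09:47→10:00, out 15:43→15:30; 5 h 30 min

5.50 hours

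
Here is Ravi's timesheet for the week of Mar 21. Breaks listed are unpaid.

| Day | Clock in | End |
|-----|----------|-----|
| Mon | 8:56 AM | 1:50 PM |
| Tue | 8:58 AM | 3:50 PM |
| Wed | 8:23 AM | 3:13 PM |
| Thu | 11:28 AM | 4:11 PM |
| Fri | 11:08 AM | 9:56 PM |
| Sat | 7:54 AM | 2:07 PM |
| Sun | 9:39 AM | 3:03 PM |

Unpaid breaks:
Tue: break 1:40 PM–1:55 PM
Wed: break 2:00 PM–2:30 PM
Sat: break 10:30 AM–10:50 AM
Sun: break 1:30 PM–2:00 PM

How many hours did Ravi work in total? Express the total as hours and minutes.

44 h 9 min

Mon: 8:56 AM–1:50 PM = 4 h 54 min
Tue: 8:58 AM–3:50 PM = 6 h 52 min; less 15 min break → 6 h 37 min
Wed: 8:23 AM–3:13 PM = 6 h 50 min; less 30 min break → 6 h 20 min
Thu: 11:28 AM–4:11 PM = 4 h 43 min
Fri: 11:08 AM–9:56 PM = 10 h 48 min
Sat: 7:54 AM–2:07 PM = 6 h 13 min; less 20 min break → 5 h 53 min
Sun: 9:39 AM–3:03 PM = 5 h 24 min; less 30 min break → 4 h 54 min
Total: 4 h 54 min + 6 h 37 min + 6 h 20 min + 4 h 43 min + 10 h 48 min + 5 h 53 min + 4 h 54 min = 44 h 9 min.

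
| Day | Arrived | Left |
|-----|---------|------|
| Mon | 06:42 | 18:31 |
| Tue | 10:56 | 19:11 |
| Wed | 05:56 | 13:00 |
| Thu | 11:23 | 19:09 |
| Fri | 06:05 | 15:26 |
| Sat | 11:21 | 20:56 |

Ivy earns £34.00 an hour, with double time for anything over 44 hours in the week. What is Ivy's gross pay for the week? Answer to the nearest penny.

£2164.67

Mon: 06:42–18:31 = 11 h 49 min
Tue: 10:56–19:11 = 8 h 15 min
Wed: 05:56–13:00 = 7 h 4 min
Thu: 11:23–19:09 = 7 h 46 min
Fri: 06:05–15:26 = 9 h 21 min
Sat: 11:21–20:56 = 9 h 35 min
Total worked: 53 h 50 min = 3230 min.
Regular 44 h 0 min = 2640 min at £34.00/h; overtime 9 h 50 min = 590 min at £68.00/h.
Pay = (2640 × £34.00 + 590 × £68.00) ÷ 60 = £2164.67.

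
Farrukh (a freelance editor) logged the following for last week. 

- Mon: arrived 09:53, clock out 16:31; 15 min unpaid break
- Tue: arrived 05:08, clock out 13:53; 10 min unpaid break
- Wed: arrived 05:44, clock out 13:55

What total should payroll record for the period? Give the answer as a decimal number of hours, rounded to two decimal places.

Mon: 09:53–16:31 = 6 h 38 min; less 15 min break → 6 h 23 min
Tue: 05:08–13:53 = 8 h 45 min; less 10 min break → 8 h 35 min
Wed: 05:44–13:55 = 8 h 11 min
Total: 6 h 23 min + 8 h 35 min + 8 h 11 min = 23 h 9 min.

23.15 hours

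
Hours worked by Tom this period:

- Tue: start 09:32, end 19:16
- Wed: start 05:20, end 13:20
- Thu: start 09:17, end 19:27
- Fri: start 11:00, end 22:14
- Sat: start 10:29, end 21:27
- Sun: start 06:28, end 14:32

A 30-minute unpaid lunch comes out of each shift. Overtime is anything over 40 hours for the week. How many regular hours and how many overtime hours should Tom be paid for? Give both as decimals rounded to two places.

Tue: 09:32–19:16 = 9 h 44 min; less 30 min break → 9 h 14 min
Wed: 05:20–13:20 = 8 h 0 min; less 30 min break → 7 h 30 min
Thu: 09:17–19:27 = 10 h 10 min; less 30 min break → 9 h 40 min
Fri: 11:00–22:14 = 11 h 14 min; less 30 min break → 10 h 44 min
Sat: 10:29–21:27 = 10 h 58 min; less 30 min break → 10 h 28 min
Sun: 06:28–14:32 = 8 h 4 min; less 30 min break → 7 h 34 min
Total worked: 55 h 10 min = 55.17 h.
Threshold 40 h → overtime 15 h 10 min, regular 40 h 0 min.

Regular 40.00 hours, overtime 15.17 hours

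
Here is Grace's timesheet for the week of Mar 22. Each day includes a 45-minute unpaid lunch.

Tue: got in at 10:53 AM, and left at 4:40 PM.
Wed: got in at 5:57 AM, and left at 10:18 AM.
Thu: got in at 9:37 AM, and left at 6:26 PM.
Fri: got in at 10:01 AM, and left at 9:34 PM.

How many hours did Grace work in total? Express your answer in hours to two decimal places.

27.50 hours

Tue: 10:53 AM–4:40 PM = 5 h 47 min; less 45 min break → 5 h 2 min
Wed: 5:57 AM–10:18 AM = 4 h 21 min; less 45 min break → 3 h 36 min
Thu: 9:37 AM–6:26 PM = 8 h 49 min; less 45 min break → 8 h 4 min
Fri: 10:01 AM–9:34 PM = 11 h 33 min; less 45 min break → 10 h 48 min
Total: 5 h 2 min + 3 h 36 min + 8 h 4 min + 10 h 48 min = 27 h 30 min.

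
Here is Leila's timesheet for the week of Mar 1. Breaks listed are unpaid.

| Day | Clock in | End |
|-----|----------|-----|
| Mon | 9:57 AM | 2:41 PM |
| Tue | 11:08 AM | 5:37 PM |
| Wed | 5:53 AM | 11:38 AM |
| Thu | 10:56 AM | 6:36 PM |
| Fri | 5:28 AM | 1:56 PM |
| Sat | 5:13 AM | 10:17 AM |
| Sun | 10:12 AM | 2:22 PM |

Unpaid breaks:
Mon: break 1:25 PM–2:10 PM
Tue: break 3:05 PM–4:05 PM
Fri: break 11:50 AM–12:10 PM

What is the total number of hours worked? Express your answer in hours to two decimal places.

Mon: 9:57 AM–2:41 PM = 4 h 44 min; less 45 min break → 3 h 59 min
Tue: 11:08 AM–5:37 PM = 6 h 29 min; less 60 min break → 5 h 29 min
Wed: 5:53 AM–11:38 AM = 5 h 45 min
Thu: 10:56 AM–6:36 PM = 7 h 40 min
Fri: 5:28 AM–1:56 PM = 8 h 28 min; less 20 min break → 8 h 8 min
Sat: 5:13 AM–10:17 AM = 5 h 4 min
Sun: 10:12 AM–2:22 PM = 4 h 10 min
Total: 3 h 59 min + 5 h 29 min + 5 h 45 min + 7 h 40 min + 8 h 8 min + 5 h 4 min + 4 h 10 min = 40 h 15 min.

40.25 hours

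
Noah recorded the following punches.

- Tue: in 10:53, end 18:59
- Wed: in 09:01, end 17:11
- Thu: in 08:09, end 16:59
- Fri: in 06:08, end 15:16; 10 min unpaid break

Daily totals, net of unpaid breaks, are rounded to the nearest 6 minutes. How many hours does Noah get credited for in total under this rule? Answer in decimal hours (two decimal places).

Tue: 10:53–18:59 = 8 h 6 min → rounds to 8 h 6 min
Wed: 09:01–17:11 = 8 h 10 min → rounds to 8 h 12 min
Thu: 08:09–16:59 = 8 h 50 min → rounds to 8 h 48 min
Fri: 06:08–15:16 = 9 h 8 min − 10 min = 8 h 58 min → rounds to 9 h 0 min
Total credited: 34 h 6 min.

34.10 hours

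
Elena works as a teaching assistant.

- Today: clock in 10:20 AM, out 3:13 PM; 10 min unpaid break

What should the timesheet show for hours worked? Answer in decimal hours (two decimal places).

4.72 hours

Today: 10:20 AM–3:13 PM = 4 h 53 min; less 10 min break → 4 h 43 min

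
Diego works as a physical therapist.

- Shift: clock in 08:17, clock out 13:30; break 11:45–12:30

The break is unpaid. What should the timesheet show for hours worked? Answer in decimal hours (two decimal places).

4.47 hours

Shift: 08:17–13:30 = 5 h 13 min; less 45 min break → 4 h 28 min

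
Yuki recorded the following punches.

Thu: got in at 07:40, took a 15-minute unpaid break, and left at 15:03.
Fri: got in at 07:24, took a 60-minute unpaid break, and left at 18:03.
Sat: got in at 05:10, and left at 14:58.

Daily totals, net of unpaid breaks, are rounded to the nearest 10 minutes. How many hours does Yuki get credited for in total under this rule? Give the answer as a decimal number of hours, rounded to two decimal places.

26.67 hours

Thu: 07:40–15:03 = 7 h 23 min − 15 min = 7 h 8 min → rounds to 7 h 10 min
Fri: 07:24–18:03 = 10 h 39 min − 60 min = 9 h 39 min → rounds to 9 h 40 min
Sat: 05:10–14:58 = 9 h 48 min → rounds to 9 h 50 min
Total credited: 26 h 40 min.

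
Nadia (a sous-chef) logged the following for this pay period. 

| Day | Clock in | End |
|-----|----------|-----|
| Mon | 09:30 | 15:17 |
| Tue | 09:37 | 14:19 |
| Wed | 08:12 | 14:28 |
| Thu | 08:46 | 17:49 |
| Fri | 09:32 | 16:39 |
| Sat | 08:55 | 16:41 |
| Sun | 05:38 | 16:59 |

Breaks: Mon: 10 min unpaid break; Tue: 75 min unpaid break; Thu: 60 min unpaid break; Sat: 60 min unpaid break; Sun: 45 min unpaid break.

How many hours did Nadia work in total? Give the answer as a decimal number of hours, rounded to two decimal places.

47.87 hours

Mon: 09:30–15:17 = 5 h 47 min; less 10 min break → 5 h 37 min
Tue: 09:37–14:19 = 4 h 42 min; less 75 min break → 3 h 27 min
Wed: 08:12–14:28 = 6 h 16 min
Thu: 08:46–17:49 = 9 h 3 min; less 60 min break → 8 h 3 min
Fri: 09:32–16:39 = 7 h 7 min
Sat: 08:55–16:41 = 7 h 46 min; less 60 min break → 6 h 46 min
Sun: 05:38–16:59 = 11 h 21 min; less 45 min break → 10 h 36 min
Total: 5 h 37 min + 3 h 27 min + 6 h 16 min + 8 h 3 min + 7 h 7 min + 6 h 46 min + 10 h 36 min = 47 h 52 min.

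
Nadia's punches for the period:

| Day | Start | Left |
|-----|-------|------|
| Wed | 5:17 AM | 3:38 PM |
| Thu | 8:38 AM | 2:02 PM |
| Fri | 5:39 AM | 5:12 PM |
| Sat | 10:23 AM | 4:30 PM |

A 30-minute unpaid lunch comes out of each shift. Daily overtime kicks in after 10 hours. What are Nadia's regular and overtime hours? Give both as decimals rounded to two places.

Regular 30.37 hours, overtime 1.05 hours

Wed: 5:17 AM–3:38 PM = 10 h 21 min; less 30 min break → 9 h 51 min
Thu: 8:38 AM–2:02 PM = 5 h 24 min; less 30 min break → 4 h 54 min
Fri: 5:39 AM–5:12 PM = 11 h 33 min; less 30 min break → 11 h 3 min
Sat: 10:23 AM–4:30 PM = 6 h 7 min; less 30 min break → 5 h 37 min
Wed reg 9 h 51 min / OT 0 h 0 min; Thu reg 4 h 54 min / OT 0 h 0 min; Fri reg 10 h 0 min / OT 1 h 3 min; Sat reg 5 h 37 min / OT 0 h 0 min.
Totals: regular 30 h 22 min, overtime 1 h 3 min.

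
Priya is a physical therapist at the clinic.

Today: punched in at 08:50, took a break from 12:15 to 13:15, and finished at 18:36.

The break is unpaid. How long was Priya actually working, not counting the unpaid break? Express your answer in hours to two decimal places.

Today: 08:50–18:36 = 9 h 46 min; less 60 min break → 8 h 46 min

8.77 hours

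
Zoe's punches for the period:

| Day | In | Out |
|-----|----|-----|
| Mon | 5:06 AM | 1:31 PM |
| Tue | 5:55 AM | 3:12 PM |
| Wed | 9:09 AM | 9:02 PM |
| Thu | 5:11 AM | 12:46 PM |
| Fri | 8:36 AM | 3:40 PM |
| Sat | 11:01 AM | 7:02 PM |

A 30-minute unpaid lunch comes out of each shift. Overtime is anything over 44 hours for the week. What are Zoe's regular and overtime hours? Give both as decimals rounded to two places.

Mon: 5:06 AM–1:31 PM = 8 h 25 min; less 30 min break → 7 h 55 min
Tue: 5:55 AM–3:12 PM = 9 h 17 min; less 30 min break → 8 h 47 min
Wed: 9:09 AM–9:02 PM = 11 h 53 min; less 30 min break → 11 h 23 min
Thu: 5:11 AM–12:46 PM = 7 h 35 min; less 30 min break → 7 h 5 min
Fri: 8:36 AM–3:40 PM = 7 h 4 min; less 30 min break → 6 h 34 min
Sat: 11:01 AM–7:02 PM = 8 h 1 min; less 30 min break → 7 h 31 min
Total worked: 49 h 15 min = 49.25 h.
Threshold 44 h → overtime 5 h 15 min, regular 44 h 0 min.

Regular 44.00 hours, overtime 5.25 hours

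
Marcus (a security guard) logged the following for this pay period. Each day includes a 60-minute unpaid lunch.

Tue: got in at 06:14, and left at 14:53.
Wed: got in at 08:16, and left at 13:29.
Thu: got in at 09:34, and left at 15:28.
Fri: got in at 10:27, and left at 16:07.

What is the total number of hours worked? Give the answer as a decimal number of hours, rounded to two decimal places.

Tue: 06:14–14:53 = 8 h 39 min; less 60 min break → 7 h 39 min
Wed: 08:16–13:29 = 5 h 13 min; less 60 min break → 4 h 13 min
Thu: 09:34–15:28 = 5 h 54 min; less 60 min break → 4 h 54 min
Fri: 10:27–16:07 = 5 h 40 min; less 60 min break → 4 h 40 min
Total: 7 h 39 min + 4 h 13 min + 4 h 54 min + 4 h 40 min = 21 h 26 min.

21.43 hours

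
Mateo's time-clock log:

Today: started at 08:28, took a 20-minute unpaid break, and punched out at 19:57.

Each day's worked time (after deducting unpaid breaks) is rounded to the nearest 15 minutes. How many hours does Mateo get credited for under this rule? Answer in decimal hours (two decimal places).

11.25 hours

Today: 08:28–19:57 = 11 h 29 min − 20 min = 11 h 9 min → rounds to 11 h 15 min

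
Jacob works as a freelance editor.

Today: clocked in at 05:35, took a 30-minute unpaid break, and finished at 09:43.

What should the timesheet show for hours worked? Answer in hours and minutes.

Today: 05:35–09:43 = 4 h 8 min; less 30 min break → 3 h 38 min

3 h 38 min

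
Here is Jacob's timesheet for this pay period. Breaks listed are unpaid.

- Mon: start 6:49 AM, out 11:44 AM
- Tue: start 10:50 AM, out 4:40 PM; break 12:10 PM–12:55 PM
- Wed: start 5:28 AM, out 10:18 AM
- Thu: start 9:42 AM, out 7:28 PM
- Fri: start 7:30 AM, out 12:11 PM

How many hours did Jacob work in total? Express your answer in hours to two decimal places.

Mon: 6:49 AM–11:44 AM = 4 h 55 min
Tue: 10:50 AM–4:40 PM = 5 h 50 min; less 45 min break → 5 h 5 min
Wed: 5:28 AM–10:18 AM = 4 h 50 min
Thu: 9:42 AM–7:28 PM = 9 h 46 min
Fri: 7:30 AM–12:11 PM = 4 h 41 min
Total: 4 h 55 min + 5 h 5 min + 4 h 50 min + 9 h 46 min + 4 h 41 min = 29 h 17 min.

29.28 hours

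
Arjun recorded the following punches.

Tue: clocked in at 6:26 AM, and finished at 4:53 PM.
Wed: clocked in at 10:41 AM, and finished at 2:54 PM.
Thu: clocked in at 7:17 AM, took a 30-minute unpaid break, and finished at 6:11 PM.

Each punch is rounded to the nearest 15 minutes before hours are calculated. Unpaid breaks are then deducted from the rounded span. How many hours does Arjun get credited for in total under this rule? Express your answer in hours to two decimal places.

Tue: in 6:26 AM→6:30 AM, out 4:53 PM→5:00 PM; 10 h 30 min
Wed: in 10:41 AM→10:45 AM, out 2:54 PM→3:00 PM; 4 h 15 min
Thu: in 7:17 AM→7:15 AM, out 6:11 PM→6:15 PM; 11 h 0 min − 30 min = 10 h 30 min
Total credited: 25 h 15 min.

25.25 hours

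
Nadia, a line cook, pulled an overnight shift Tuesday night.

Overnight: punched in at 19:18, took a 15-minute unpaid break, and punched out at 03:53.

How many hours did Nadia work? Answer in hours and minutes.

Overnight: 19:18 → midnight = 4 h 42 min; midnight → 03:53 = 3 h 53 min; span 8 h 35 min; less 15 min break → 8 h 20 min

8 h 20 min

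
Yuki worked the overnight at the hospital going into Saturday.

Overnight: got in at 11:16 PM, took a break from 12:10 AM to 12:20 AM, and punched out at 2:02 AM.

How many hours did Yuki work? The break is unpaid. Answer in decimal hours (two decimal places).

2.60 hours

Overnight: 11:16 PM → midnight = 0 h 44 min; midnight → 2:02 AM = 2 h 2 min; span 2 h 46 min; less 10 min break → 2 h 36 min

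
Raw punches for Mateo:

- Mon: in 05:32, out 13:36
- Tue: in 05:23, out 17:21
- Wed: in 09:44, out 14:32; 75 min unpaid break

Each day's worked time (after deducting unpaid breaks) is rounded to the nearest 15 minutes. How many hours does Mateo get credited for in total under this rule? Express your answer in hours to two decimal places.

Mon: 05:32–13:36 = 8 h 4 min → rounds to 8 h 0 min
Tue: 05:23–17:21 = 11 h 58 min → rounds to 12 h 0 min
Wed: 09:44–14:32 = 4 h 48 min − 75 min = 3 h 33 min → rounds to 3 h 30 min
Total credited: 23 h 30 min.

23.50 hours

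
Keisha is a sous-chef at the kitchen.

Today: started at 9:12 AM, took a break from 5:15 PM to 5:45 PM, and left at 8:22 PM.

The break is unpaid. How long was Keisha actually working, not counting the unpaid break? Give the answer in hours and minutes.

Today: 9:12 AM–8:22 PM = 11 h 10 min; less 30 min break → 10 h 40 min

10 h 40 min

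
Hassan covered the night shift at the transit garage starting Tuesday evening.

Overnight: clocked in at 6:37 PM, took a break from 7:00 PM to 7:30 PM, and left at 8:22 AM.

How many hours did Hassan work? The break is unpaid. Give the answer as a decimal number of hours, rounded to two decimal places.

13.25 hours

Overnight: 6:37 PM → midnight = 5 h 23 min; midnight → 8:22 AM = 8 h 22 min; span 13 h 45 min; less 30 min break → 13 h 15 min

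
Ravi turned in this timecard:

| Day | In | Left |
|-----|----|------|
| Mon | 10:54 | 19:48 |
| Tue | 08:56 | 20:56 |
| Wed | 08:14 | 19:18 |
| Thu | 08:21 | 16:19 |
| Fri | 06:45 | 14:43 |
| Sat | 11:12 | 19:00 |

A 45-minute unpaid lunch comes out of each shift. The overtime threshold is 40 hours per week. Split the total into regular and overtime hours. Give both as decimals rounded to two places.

Regular 40.00 hours, overtime 11.20 hours

Mon: 10:54–19:48 = 8 h 54 min; less 45 min break → 8 h 9 min
Tue: 08:56–20:56 = 12 h 0 min; less 45 min break → 11 h 15 min
Wed: 08:14–19:18 = 11 h 4 min; less 45 min break → 10 h 19 min
Thu: 08:21–16:19 = 7 h 58 min; less 45 min break → 7 h 13 min
Fri: 06:45–14:43 = 7 h 58 min; less 45 min break → 7 h 13 min
Sat: 11:12–19:00 = 7 h 48 min; less 45 min break → 7 h 3 min
Total worked: 51 h 12 min = 51.20 h.
Threshold 40 h → overtime 11 h 12 min, regular 40 h 0 min.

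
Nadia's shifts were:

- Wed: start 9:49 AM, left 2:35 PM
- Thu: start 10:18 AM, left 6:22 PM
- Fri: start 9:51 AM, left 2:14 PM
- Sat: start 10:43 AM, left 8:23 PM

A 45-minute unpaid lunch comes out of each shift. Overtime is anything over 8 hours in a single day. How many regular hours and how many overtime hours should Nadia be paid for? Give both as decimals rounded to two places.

Wed: 9:49 AM–2:35 PM = 4 h 46 min; less 45 min break → 4 h 1 min
Thu: 10:18 AM–6:22 PM = 8 h 4 min; less 45 min break → 7 h 19 min
Fri: 9:51 AM–2:14 PM = 4 h 23 min; less 45 min break → 3 h 38 min
Sat: 10:43 AM–8:23 PM = 9 h 40 min; less 45 min break → 8 h 55 min
Wed reg 4 h 1 min / OT 0 h 0 min; Thu reg 7 h 19 min / OT 0 h 0 min; Fri reg 3 h 38 min / OT 0 h 0 min; Sat reg 8 h 0 min / OT 0 h 55 min.
Totals: regular 22 h 58 min, overtime 0 h 55 min.

Regular 22.97 hours, overtime 0.92 hours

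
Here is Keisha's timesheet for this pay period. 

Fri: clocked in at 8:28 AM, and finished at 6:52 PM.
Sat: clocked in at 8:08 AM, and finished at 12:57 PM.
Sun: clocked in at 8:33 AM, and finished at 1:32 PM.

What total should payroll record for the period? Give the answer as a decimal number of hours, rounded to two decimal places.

20.20 hours

Fri: 8:28 AM–6:52 PM = 10 h 24 min
Sat: 8:08 AM–12:57 PM = 4 h 49 min
Sun: 8:33 AM–1:32 PM = 4 h 59 min
Total: 10 h 24 min + 4 h 49 min + 4 h 59 min = 20 h 12 min.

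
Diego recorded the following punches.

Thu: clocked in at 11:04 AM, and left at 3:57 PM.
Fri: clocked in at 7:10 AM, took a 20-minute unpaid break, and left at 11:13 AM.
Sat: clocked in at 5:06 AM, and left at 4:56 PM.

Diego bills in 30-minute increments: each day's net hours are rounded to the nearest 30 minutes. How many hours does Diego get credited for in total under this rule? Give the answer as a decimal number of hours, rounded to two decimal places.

20.50 hours

Thu: 11:04 AM–3:57 PM = 4 h 53 min → rounds to 5 h 0 min
Fri: 7:10 AM–11:13 AM = 4 h 3 min − 20 min = 3 h 43 min → rounds to 3 h 30 min
Sat: 5:06 AM–4:56 PM = 11 h 50 min → rounds to 12 h 0 min
Total credited: 20 h 30 min.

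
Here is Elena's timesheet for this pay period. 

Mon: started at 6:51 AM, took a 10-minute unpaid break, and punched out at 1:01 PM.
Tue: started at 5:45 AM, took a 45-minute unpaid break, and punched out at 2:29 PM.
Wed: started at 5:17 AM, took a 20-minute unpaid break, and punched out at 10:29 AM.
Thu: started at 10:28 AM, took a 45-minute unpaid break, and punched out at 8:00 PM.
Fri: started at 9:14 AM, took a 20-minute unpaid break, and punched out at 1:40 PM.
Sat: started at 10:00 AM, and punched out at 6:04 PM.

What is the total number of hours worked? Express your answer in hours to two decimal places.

39.80 hours

Mon: 6:51 AM–1:01 PM = 6 h 10 min; less 10 min break → 6 h 0 min
Tue: 5:45 AM–2:29 PM = 8 h 44 min; less 45 min break → 7 h 59 min
Wed: 5:17 AM–10:29 AM = 5 h 12 min; less 20 min break → 4 h 52 min
Thu: 10:28 AM–8:00 PM = 9 h 32 min; less 45 min break → 8 h 47 min
Fri: 9:14 AM–1:40 PM = 4 h 26 min; less 20 min break → 4 h 6 min
Sat: 10:00 AM–6:04 PM = 8 h 4 min
Total: 6 h 0 min + 7 h 59 min + 4 h 52 min + 8 h 47 min + 4 h 6 min + 8 h 4 min = 39 h 48 min.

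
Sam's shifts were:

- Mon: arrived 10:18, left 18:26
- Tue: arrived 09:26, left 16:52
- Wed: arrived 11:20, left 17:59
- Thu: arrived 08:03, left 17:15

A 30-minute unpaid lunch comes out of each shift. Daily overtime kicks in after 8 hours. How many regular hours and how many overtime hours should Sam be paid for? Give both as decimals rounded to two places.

Regular 28.72 hours, overtime 0.70 hours

Mon: 10:18–18:26 = 8 h 8 min; less 30 min break → 7 h 38 min
Tue: 09:26–16:52 = 7 h 26 min; less 30 min break → 6 h 56 min
Wed: 11:20–17:59 = 6 h 39 min; less 30 min break → 6 h 9 min
Thu: 08:03–17:15 = 9 h 12 min; less 30 min break → 8 h 42 min
Mon reg 7 h 38 min / OT 0 h 0 min; Tue reg 6 h 56 min / OT 0 h 0 min; Wed reg 6 h 9 min / OT 0 h 0 min; Thu reg 8 h 0 min / OT 0 h 42 min.
Totals: regular 28 h 43 min, overtime 0 h 42 min.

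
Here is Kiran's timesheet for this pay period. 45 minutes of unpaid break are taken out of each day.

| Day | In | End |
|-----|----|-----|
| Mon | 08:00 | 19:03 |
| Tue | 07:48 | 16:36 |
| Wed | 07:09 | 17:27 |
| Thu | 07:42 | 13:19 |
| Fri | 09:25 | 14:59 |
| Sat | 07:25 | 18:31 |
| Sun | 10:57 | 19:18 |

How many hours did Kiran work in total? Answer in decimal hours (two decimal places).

55.53 hours

Mon: 08:00–19:03 = 11 h 3 min; less 45 min break → 10 h 18 min
Tue: 07:48–16:36 = 8 h 48 min; less 45 min break → 8 h 3 min
Wed: 07:09–17:27 = 10 h 18 min; less 45 min break → 9 h 33 min
Thu: 07:42–13:19 = 5 h 37 min; less 45 min break → 4 h 52 min
Fri: 09:25–14:59 = 5 h 34 min; less 45 min break → 4 h 49 min
Sat: 07:25–18:31 = 11 h 6 min; less 45 min break → 10 h 21 min
Sun: 10:57–19:18 = 8 h 21 min; less 45 min break → 7 h 36 min
Total: 10 h 18 min + 8 h 3 min + 9 h 33 min + 4 h 52 min + 4 h 49 min + 10 h 21 min + 7 h 36 min = 55 h 32 min.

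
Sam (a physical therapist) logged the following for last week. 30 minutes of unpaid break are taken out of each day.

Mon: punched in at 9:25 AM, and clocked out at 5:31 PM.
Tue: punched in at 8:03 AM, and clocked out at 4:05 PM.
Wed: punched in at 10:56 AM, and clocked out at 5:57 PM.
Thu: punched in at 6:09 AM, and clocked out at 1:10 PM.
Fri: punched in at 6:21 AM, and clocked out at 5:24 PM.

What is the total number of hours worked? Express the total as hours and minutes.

38 h 43 min

Mon: 9:25 AM–5:31 PM = 8 h 6 min; less 30 min break → 7 h 36 min
Tue: 8:03 AM–4:05 PM = 8 h 2 min; less 30 min break → 7 h 32 min
Wed: 10:56 AM–5:57 PM = 7 h 1 min; less 30 min break → 6 h 31 min
Thu: 6:09 AM–1:10 PM = 7 h 1 min; less 30 min break → 6 h 31 min
Fri: 6:21 AM–5:24 PM = 11 h 3 min; less 30 min break → 10 h 33 min
Total: 7 h 36 min + 7 h 32 min + 6 h 31 min + 6 h 31 min + 10 h 33 min = 38 h 43 min.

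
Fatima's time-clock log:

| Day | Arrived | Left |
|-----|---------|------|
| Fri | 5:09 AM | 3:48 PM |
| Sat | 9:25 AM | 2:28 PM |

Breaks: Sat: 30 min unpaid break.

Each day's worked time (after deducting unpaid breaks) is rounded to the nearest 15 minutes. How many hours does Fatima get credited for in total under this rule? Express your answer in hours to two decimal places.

Fri: 5:09 AM–3:48 PM = 10 h 39 min → rounds to 10 h 45 min
Sat: 9:25 AM–2:28 PM = 5 h 3 min − 30 min = 4 h 33 min → rounds to 4 h 30 min
Total credited: 15 h 15 min.

15.25 hours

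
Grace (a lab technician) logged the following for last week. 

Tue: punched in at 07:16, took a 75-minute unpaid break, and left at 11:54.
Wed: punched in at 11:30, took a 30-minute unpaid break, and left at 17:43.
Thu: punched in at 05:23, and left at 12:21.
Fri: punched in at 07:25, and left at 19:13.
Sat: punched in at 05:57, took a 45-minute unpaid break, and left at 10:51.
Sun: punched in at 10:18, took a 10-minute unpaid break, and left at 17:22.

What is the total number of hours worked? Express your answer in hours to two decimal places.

Tue: 07:16–11:54 = 4 h 38 min; less 75 min break → 3 h 23 min
Wed: 11:30–17:43 = 6 h 13 min; less 30 min break → 5 h 43 min
Thu: 05:23–12:21 = 6 h 58 min
Fri: 07:25–19:13 = 11 h 48 min
Sat: 05:57–10:51 = 4 h 54 min; less 45 min break → 4 h 9 min
Sun: 10:18–17:22 = 7 h 4 min; less 10 min break → 6 h 54 min
Total: 3 h 23 min + 5 h 43 min + 6 h 58 min + 11 h 48 min + 4 h 9 min + 6 h 54 min = 38 h 55 min.

38.92 hours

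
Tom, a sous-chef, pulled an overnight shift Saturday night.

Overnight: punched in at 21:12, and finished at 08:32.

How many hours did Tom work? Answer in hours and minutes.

Overnight: 21:12 → midnight = 2 h 48 min; midnight → 08:32 = 8 h 32 min; span 11 h 20 min

11 h 20 min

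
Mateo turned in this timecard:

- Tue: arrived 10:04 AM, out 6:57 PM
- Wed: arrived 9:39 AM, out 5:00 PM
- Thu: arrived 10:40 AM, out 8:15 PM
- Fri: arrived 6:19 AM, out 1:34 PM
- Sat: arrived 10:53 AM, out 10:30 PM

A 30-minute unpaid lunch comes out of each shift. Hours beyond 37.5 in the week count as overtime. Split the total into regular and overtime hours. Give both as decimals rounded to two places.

Regular 37.50 hours, overtime 4.68 hours

Tue: 10:04 AM–6:57 PM = 8 h 53 min; less 30 min break → 8 h 23 min
Wed: 9:39 AM–5:00 PM = 7 h 21 min; less 30 min break → 6 h 51 min
Thu: 10:40 AM–8:15 PM = 9 h 35 min; less 30 min break → 9 h 5 min
Fri: 6:19 AM–1:34 PM = 7 h 15 min; less 30 min break → 6 h 45 min
Sat: 10:53 AM–10:30 PM = 11 h 37 min; less 30 min break → 11 h 7 min
Total worked: 42 h 11 min = 42.18 h.
Threshold 37.5 h → overtime 4 h 41 min, regular 37 h 30 min.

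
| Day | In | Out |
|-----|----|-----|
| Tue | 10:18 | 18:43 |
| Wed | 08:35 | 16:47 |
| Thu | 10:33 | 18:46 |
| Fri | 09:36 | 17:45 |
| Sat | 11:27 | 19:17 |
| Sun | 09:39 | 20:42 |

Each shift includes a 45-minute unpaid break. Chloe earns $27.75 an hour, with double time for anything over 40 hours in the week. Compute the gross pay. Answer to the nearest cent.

Tue: 10:18–18:43 = 8 h 25 min; less 45 min break → 7 h 40 min
Wed: 08:35–16:47 = 8 h 12 min; less 45 min break → 7 h 27 min
Thu: 10:33–18:46 = 8 h 13 min; less 45 min break → 7 h 28 min
Fri: 09:36–17:45 = 8 h 9 min; less 45 min break → 7 h 24 min
Sat: 11:27–19:17 = 7 h 50 min; less 45 min break → 7 h 5 min
Sun: 09:39–20:42 = 11 h 3 min; less 45 min break → 10 h 18 min
Total worked: 47 h 22 min = 2842 min.
Regular 40 h 0 min = 2400 min at $27.75/h; overtime 7 h 22 min = 442 min at $55.50/h.
Pay = (2400 × $27.75 + 442 × $55.50) ÷ 60 = $1518.85.

$1518.85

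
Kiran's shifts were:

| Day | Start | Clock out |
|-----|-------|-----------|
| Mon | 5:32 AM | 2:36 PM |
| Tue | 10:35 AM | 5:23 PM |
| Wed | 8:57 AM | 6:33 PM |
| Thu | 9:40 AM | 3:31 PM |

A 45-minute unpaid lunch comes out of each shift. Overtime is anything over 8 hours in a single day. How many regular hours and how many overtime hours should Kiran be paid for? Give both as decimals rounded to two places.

Mon: 5:32 AM–2:36 PM = 9 h 4 min; less 45 min break → 8 h 19 min
Tue: 10:35 AM–5:23 PM = 6 h 48 min; less 45 min break → 6 h 3 min
Wed: 8:57 AM–6:33 PM = 9 h 36 min; less 45 min break → 8 h 51 min
Thu: 9:40 AM–3:31 PM = 5 h 51 min; less 45 min break → 5 h 6 min
Mon reg 8 h 0 min / OT 0 h 19 min; Tue reg 6 h 3 min / OT 0 h 0 min; Wed reg 8 h 0 min / OT 0 h 51 min; Thu reg 5 h 6 min / OT 0 h 0 min.
Totals: regular 27 h 9 min, overtime 1 h 10 min.

Regular 27.15 hours, overtime 1.17 hours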